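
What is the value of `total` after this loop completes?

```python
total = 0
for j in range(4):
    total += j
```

Sum of 0 to 3 = 6
`total` takes the values: 0 → 1 → 3 → 6

Answer: 6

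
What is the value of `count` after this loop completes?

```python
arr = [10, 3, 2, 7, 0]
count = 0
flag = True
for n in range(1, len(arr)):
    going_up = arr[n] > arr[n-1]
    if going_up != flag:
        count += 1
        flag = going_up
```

Count direction changes in [10, 3, 2, 7, 0]
`count` takes the values: 0 → 1 → 2 → 3

Answer: 3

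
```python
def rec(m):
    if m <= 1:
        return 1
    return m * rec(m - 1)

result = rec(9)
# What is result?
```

rec(9) = 9 * 8 * 7 * 6 * 5 * 4 * 3 * 2 * 1 = 362880

Answer: 362880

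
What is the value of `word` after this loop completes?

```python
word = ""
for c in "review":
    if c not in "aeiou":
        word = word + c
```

Remove vowels from 'review'
`word` takes the values: "" → "r" → "rv" → "rvw"

Answer: "rvw"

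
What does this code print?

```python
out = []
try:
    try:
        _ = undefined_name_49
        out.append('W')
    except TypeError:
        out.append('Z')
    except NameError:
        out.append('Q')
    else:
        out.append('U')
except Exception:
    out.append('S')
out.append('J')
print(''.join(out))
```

Execution trace: 'Q' (inner except NameError) → 'J' (after the try/except). Output: QJ

Answer: QJ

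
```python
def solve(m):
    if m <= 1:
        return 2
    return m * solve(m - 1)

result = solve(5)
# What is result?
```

solve(5) = 5 * 4 * 3 * 2 * 2 = 240

Answer: 240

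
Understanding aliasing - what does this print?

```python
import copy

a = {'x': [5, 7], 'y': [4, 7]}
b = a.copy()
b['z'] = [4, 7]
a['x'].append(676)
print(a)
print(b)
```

Key concept: shallow copy of dict with mutable values.
Step by step:
`a = {'x': [5, 7], 'y': [4, 7]}` → a = {'x': [5, 7], 'y': [4, 7]}
`b = a.copy()` → b = {'x': [5, 7], 'y': [4, 7]}
`b['z'] = [4, 7]` → b = {'x': [5, 7], 'y': [4, 7], 'z': [4, 7]}
`a['x'].append(676)` → a = {'x': [5, 7, 676], 'y': [4, 7]}; b = {'x': [5, 7, 676], 'y': [4, 7], 'z': [4, 7]}
`print(a)` → prints {'x': [5, 7, 676], 'y': [4, 7]}
`print(b)` → prints {'x': [5, 7, 676], 'y': [4, 7], 'z': [4, 7]}

Answer:
{'x': [5, 7, 676], 'y': [4, 7]}
{'x': [5, 7, 676], 'y': [4, 7], 'z': [4, 7]}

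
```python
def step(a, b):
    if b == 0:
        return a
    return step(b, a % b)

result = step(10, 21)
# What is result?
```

step(10, 21) -> step(21, 10) -> step(10, 1) -> step(1, 0) -> 1

Answer: 1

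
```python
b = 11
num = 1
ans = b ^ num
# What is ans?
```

Trace:
`b = 11` → b = 11
`num = 1` → num = 1
`ans = b ^ num` → ans = 10
So ans = 10

Answer: 10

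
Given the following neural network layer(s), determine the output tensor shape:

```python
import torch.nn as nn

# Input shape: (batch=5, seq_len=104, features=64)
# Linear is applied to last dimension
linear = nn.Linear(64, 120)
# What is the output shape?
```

Input: (5, 104, 64) -> Output: (5, 104, 120)

Answer: (5, 104, 120)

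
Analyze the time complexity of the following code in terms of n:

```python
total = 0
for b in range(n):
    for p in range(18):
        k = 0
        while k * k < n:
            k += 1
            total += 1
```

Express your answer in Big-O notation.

Each loop level contributes: n × 1 × √n. Multiplying the contributions gives O(n√n).

Answer: O(n√n)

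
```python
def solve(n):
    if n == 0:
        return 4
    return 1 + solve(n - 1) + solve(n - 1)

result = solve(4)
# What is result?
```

solve(n) = 1 + 2·solve(n-1), solve(0)=4. Closed form: (4+1)·2^4 - 1 = 79.

Answer: 79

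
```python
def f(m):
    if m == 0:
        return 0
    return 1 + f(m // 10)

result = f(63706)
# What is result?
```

Count of digits of 63706: 5

Answer: 5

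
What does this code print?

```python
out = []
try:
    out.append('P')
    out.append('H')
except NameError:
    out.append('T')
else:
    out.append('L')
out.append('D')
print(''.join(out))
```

Execution trace: 'P' (try body) → 'H' (try body, no exception) → 'L' (else) → 'D' (after the try/except). Output: PHLD

Answer: PHLD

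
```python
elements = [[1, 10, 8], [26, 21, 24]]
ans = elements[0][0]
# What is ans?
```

Trace:
`elements = [[1, 10, 8], [26, 21, 24]]` → elements = [[1, 10, 8], [26, 21, 24]]
`ans = elements[0][0]` → ans = 1
So ans = 1

Answer: 1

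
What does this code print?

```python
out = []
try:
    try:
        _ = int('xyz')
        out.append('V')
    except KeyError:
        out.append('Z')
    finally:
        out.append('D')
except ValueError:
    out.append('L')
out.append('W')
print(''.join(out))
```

Execution trace: 'D' (inner finally) → 'L' (outer except ValueError) → 'W' (after the try/except). Output: DLW

Answer: DLW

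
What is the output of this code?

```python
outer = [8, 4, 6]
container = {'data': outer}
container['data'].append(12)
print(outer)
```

Key concept: dict holds reference to list.
Step by step:
`outer = [8, 4, 6]` → outer = [8, 4, 6]
`container = {'data': outer}` → container = {'data': [8, 4, 6]}
`container['data'].append(12)` → outer = [8, 4, 6, 12]; container = {'data': [8, 4, 6, 12]}
`print(outer)` → prints [8, 4, 6, 12]

Answer: [8, 4, 6, 12]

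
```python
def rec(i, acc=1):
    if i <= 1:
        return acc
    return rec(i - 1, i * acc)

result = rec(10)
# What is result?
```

Accumulator trace (n, acc): (10, 1) -> (9, 10) -> (8, 90) -> (7, 720) -> (6, 5040) -> (5, 30240) -> (4, 151200) -> (3, 604800) -> (2, 1814400) -> (1, 3628800) -> return 3628800

Answer: 3628800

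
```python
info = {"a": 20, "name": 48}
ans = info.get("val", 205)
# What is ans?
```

Trace:
`info = {"a": 20, "name": 48}` → info = {'a': 20, 'name': 48}
`ans = info.get("val", 205)` → ans = 205
So ans = 205

Answer: 205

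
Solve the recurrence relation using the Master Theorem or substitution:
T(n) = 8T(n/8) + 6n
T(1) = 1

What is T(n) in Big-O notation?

By Master Theorem: a=8, b=8, f(n)=6n. Since log_8(8) = 1 and f(n) = Θ(n^1), Case 2 applies. T(n) = O(n log n).

Answer: O(n log n)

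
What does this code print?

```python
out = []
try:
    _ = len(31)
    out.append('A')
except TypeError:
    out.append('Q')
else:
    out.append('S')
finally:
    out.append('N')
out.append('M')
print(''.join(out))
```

Execution trace: 'Q' (except TypeError) → 'N' (finally) → 'M' (after the try/except). Output: QNM

Answer: QNM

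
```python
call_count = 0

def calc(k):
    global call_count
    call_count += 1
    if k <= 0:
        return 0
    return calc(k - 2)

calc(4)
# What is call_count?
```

Linear recursion stepping by 2: 3 calls from k=4 down to ≤0.

Answer: 3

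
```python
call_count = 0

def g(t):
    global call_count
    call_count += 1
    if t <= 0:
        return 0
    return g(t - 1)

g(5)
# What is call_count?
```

Linear recursion stepping by 1: 6 calls from t=5 down to ≤0.

Answer: 6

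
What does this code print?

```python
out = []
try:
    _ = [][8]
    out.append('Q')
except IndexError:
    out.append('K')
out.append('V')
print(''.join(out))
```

Execution trace: 'K' (except IndexError) → 'V' (after the try/except). Output: KV

Answer: KV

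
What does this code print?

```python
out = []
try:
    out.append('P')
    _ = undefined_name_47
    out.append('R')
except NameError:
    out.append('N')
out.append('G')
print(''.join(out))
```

Execution trace: 'P' (try body) → 'N' (except NameError) → 'G' (after the try/except). Output: PNG

Answer: PNG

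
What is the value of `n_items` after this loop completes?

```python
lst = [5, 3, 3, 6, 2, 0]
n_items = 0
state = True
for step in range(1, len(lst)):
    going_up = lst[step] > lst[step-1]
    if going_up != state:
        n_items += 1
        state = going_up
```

Count direction changes in [5, 3, 3, 6, 2, 0]
`n_items` takes the values: 0 → 1 → 2 → 3

Answer: 3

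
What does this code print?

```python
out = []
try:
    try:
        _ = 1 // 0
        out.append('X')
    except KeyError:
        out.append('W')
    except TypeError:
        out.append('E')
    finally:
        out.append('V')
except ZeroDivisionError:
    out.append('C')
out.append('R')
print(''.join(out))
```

Execution trace: 'V' (finally) → 'C' (outer except ZeroDivisionError) → 'R' (after the try/except). Output: VCR

Answer: VCR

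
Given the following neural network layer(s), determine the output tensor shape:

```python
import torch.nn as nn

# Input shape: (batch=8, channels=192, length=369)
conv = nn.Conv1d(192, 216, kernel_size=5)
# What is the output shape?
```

Input: (8, 192, 369) -> Output: (8, 216, 365)

Answer: (8, 216, 365)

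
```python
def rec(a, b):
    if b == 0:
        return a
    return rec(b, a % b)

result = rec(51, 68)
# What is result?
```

rec(51, 68) -> rec(68, 51) -> rec(51, 17) -> rec(17, 0) -> 17

Answer: 17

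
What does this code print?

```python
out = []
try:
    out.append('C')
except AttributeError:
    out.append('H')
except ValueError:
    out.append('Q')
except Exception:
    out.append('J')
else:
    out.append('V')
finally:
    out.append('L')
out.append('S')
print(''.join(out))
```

Execution trace: 'C' (try body, no exception) → 'V' (else) → 'L' (finally) → 'S' (after the try/except). Output: CVLS

Answer: CVLS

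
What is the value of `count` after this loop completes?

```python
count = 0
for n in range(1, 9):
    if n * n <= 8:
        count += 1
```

Count numbers where n² ≤ 8
`count` takes the values: 0 → 1 → 2

Answer: 2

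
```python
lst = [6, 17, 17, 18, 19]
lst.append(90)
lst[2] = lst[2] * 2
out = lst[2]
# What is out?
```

Trace:
`lst = [6, 17, 17, 18, 19]` → lst = [6, 17, 17, 18, 19]
`lst.append(90)` → lst = [6, 17, 17, 18, 19, 90]
`lst[2] = lst[2] * 2` → lst = [6, 17, 34, 18, 19, 90]
`out = lst[2]` → out = 34
So out = 34

Answer: 34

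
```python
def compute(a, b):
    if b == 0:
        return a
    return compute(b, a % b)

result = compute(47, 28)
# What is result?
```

compute(47, 28) -> compute(28, 19) -> compute(19, 9) -> compute(9, 1) -> compute(1, 0) -> 1

Answer: 1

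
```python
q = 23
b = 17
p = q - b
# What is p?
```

Trace:
`q = 23` → q = 23
`b = 17` → b = 17
`p = q - b` → p = 6
So p = 6

Answer: 6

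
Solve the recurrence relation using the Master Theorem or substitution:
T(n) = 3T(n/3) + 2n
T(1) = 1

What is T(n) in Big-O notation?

By Master Theorem: a=3, b=3, f(n)=2n. Since log_3(3) = 1 and f(n) = Θ(n^1), Case 2 applies. T(n) = O(n log n).

Answer: O(n log n)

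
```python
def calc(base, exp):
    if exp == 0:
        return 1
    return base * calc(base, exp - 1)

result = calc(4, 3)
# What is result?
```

calc(4, 3) = 4 * 4 * 4 = 64

Answer: 64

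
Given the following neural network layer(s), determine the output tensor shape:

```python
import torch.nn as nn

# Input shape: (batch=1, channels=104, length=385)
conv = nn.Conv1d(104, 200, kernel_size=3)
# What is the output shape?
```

Input: (1, 104, 385) -> Output: (1, 200, 383)

Answer: (1, 200, 383)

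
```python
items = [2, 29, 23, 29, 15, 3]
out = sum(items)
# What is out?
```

Trace:
`items = [2, 29, 23, 29, 15, 3]` → items = [2, 29, 23, 29, 15, 3]
`out = sum(items)` → out = 101
So out = 101

Answer: 101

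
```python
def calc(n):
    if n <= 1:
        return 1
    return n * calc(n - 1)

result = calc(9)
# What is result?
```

calc(9) = 9 * 8 * 7 * 6 * 5 * 4 * 3 * 2 * 1 = 362880

Answer: 362880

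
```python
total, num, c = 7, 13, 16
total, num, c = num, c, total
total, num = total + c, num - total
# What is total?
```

Trace:
`total, num, c = 7, 13, 16` → total = 7; num = 13; c = 16
`total, num, c = num, c, total` → total = 13; num = 16; c = 7
`total, num = total + c, num - total` → total = 20; num = 3
So total = 20

Answer: 20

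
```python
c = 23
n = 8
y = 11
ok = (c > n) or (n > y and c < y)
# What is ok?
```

Trace:
`c = 23` → c = 23
`n = 8` → n = 8
`y = 11` → y = 11
`ok = (c > n) or (n > y and c < y)` → ok = True
So ok = True

Answer: True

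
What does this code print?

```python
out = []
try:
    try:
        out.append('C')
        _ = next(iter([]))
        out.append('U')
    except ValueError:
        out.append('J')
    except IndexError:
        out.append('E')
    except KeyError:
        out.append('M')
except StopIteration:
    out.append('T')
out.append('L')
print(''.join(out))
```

Execution trace: 'C' (inner try body) → 'T' (outer except StopIteration) → 'L' (after the try/except). Output: CTL

Answer: CTL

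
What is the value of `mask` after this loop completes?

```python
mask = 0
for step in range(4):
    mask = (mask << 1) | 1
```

Build 4 consecutive 1-bits: 0b1111
`mask` takes the values: 0 → 1 → 3 → 7 → 15

Answer: 15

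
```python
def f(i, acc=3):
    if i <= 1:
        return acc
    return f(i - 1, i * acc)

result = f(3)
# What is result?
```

Accumulator trace (n, acc): (3, 3) -> (2, 9) -> (1, 18) -> return 18

Answer: 18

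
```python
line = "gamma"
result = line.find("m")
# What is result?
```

Trace:
`line = "gamma"` → line = 'gamma'
`result = line.find("m")` → result = 2
So result = 2

Answer: 2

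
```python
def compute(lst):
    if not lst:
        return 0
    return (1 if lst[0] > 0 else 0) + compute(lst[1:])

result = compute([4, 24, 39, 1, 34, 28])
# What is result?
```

Count of positive elements in [4, 24, 39, 1, 34, 28] = 6

Answer: 6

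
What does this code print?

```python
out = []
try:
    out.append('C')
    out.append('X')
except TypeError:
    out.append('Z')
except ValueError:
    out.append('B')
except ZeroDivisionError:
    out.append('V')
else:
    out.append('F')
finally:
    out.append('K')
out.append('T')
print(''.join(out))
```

Execution trace: 'C' (try body) → 'X' (try body, no exception) → 'F' (else) → 'K' (finally) → 'T' (after the try/except). Output: CXFKT

Answer: CXFKT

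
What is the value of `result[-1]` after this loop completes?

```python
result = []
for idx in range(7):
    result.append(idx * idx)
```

Last element of squares 0 to 6
`result` takes the values: [] → [0] → [0, 1] → [0, 1, 4] → [0, 1, 4, 9] → [0, 1, 4, 9, 16] → [0, 1, 4, 9, 16, 25] → [0, 1, 4, 9, 16, 25, 36]
So `result[-1]` = 36

Answer: 36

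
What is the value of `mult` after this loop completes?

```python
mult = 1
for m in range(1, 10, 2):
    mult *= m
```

Product of 1, 3, 5, ... up to 9
`mult` takes the values: 1 → 3 → 15 → 105 → 945

Answer: 945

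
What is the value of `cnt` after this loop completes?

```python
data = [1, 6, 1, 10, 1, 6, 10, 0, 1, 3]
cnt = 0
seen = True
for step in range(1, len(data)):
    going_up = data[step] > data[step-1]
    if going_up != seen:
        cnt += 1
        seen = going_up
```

Count direction changes in [1, 6, 1, 10, 1, 6, 10, 0, 1, 3]
`cnt` takes the values: 0 → 1 → 2 → 3 → 4 → 5 → 6

Answer: 6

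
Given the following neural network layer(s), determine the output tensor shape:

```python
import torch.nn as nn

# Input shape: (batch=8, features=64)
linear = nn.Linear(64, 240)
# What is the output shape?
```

Input: (8, 64) -> Output: (8, 240)

Answer: (8, 240)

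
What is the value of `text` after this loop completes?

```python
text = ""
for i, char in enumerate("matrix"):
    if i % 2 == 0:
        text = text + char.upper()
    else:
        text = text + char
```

Uppercase even positions in 'matrix'
`text` takes the values: "" → "M" → "Ma" → "MaT" → "MaTr" → "MaTrI" → "MaTrIx"

Answer: "MaTrIx"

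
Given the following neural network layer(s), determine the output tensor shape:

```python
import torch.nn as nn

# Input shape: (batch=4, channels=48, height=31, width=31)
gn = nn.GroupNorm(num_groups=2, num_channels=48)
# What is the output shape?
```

Input: (4, 48, 31, 31) -> Output: (4, 48, 31, 31)

Answer: (4, 48, 31, 31)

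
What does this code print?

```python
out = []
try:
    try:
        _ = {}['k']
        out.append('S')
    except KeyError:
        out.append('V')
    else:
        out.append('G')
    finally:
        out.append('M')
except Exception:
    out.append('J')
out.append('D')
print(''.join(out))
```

Execution trace: 'V' (inner except KeyError) → 'M' (inner finally) → 'D' (after the try/except). Output: VMD

Answer: VMD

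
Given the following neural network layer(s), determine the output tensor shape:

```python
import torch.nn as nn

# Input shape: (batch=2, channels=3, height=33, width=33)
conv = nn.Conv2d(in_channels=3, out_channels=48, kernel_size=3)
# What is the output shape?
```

Input: (2, 3, 33, 33) -> Output: (2, 48, 31, 31)

Answer: (2, 48, 31, 31)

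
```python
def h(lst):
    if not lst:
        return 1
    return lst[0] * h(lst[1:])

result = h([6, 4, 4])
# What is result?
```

Product over [6, 4, 4] = 6 * 4 * 4 = 96

Answer: 96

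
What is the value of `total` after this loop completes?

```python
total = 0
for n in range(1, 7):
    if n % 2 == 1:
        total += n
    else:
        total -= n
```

Add odd, subtract even
`total` takes the values: 0 → 1 → -1 → 2 → -2 → 3 → -3

Answer: -3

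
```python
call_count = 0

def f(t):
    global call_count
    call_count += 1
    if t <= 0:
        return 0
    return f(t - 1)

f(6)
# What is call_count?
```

Linear recursion stepping by 1: 7 calls from t=6 down to ≤0.

Answer: 7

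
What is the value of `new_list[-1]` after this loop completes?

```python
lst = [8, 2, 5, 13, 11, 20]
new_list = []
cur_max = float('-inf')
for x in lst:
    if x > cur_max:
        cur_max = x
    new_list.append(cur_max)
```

Running max ends at 20
`new_list` takes the values: [] → [8] → [8, 8] → [8, 8, 8] → [8, 8, 8, 13] → [8, 8, 8, 13, 13] → [8, 8, 8, 13, 13, 20]
So `new_list[-1]` = 20

Answer: 20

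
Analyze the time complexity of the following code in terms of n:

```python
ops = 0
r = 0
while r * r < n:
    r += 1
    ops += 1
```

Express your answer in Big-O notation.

Each loop level contributes: √n. Multiplying the contributions gives O(√n).

Answer: O(√n)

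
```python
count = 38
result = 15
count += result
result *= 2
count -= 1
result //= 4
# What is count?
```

Trace:
`count = 38` → count = 38
`result = 15` → result = 15
`count += result` → count = 53
`result *= 2` → result = 30
`count -= 1` → count = 52
`result //= 4` → result = 7
So count = 52

Answer: 52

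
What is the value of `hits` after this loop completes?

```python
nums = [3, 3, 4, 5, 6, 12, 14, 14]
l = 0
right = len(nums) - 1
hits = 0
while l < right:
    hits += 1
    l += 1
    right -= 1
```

Iterations until pointers meet (list length 8)
`hits` takes the values: 0 → 1 → 2 → 3 → 4

Answer: 4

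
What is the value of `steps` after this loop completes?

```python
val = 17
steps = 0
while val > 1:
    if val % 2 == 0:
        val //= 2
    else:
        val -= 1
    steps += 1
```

Steps to reduce 17 to 1
`steps` takes the values: 0 → 1 → 2 → 3 → 4 → 5

Answer: 5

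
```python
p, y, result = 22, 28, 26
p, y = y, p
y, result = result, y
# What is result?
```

Trace:
`p, y, result = 22, 28, 26` → p = 22; y = 28; result = 26
`p, y = y, p` → p = 28; y = 22
`y, result = result, y` → y = 26; result = 22
So result = 22

Answer: 22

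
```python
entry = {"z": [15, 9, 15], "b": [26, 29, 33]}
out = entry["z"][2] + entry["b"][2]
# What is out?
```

Trace:
`entry = {"z": [15, 9, 15], "b": [26, 29, 33]}` → entry = {'z': [15, 9, 15], 'b': [26, 29, 33]}
`out = entry["z"][2] + entry["b"][2]` → out = 48
So out = 48

Answer: 48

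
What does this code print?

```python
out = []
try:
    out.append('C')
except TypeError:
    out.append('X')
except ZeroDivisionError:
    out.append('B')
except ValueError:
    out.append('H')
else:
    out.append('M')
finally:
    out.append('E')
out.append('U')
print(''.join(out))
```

Execution trace: 'C' (try body, no exception) → 'M' (else) → 'E' (finally) → 'U' (after the try/except). Output: CMEU

Answer: CMEU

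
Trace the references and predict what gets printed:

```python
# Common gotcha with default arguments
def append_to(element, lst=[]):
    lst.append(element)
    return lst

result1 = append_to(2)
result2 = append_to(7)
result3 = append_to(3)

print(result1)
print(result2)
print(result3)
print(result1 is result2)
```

Key concept: mutable default argument gotcha.
Step by step:
`result1 = append_to(2)` → result1 = [2]
`result2 = append_to(7)` → result1 = [2, 7] (same object as result2); result2 = [2, 7] (same object as result1)
`result3 = append_to(3)` → result1 = [2, 7, 3] (same object as result2, result3); result2 = [2, 7, 3] (same object as result1, result3); result3 = [2, 7, 3] (same object as result1, result2)
`print(result1)` → prints [2, 7, 3]
`print(result2)` → prints [2, 7, 3]
`print(result3)` → prints [2, 7, 3]
`print(result1 is result2)` → prints True

Answer:
[2, 7, 3]
[2, 7, 3]
[2, 7, 3]
True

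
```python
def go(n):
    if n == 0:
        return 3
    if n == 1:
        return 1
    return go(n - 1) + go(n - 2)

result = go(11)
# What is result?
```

Build up from base cases: go(0)=3, go(1)=1, go(2)=4, go(3)=5, go(4)=9, go(5)=14, go(6)=23, ..., go(11)=254

Answer: 254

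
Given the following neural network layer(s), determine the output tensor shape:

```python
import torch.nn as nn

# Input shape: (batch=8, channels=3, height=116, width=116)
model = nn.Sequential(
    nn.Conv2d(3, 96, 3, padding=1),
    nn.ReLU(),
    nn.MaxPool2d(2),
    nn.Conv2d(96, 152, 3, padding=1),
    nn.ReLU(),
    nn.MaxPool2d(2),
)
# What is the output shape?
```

Input: (8, 3, 116, 116) -> after first Conv2d: (8, 96, 116, 116) -> after first MaxPool2d: (8, 96, 58, 58) -> after second Conv2d: (8, 152, 58, 58) -> Output: (8, 152, 29, 29)

Answer: (8, 152, 29, 29)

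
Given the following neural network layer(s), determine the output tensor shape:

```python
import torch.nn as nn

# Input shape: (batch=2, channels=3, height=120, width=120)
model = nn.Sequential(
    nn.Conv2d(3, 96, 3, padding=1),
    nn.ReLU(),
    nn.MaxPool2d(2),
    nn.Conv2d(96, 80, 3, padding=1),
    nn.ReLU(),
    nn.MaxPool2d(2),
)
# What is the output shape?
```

Input: (2, 3, 120, 120) -> after first Conv2d: (2, 96, 120, 120) -> after first MaxPool2d: (2, 96, 60, 60) -> after second Conv2d: (2, 80, 60, 60) -> Output: (2, 80, 30, 30)

Answer: (2, 80, 30, 30)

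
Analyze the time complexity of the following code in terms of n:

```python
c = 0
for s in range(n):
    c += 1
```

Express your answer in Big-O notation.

Each loop level contributes: n. Multiplying the contributions gives O(n).

Answer: O(n)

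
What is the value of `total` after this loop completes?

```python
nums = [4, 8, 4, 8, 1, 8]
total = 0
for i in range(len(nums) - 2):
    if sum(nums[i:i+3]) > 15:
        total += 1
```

Count windows with sum > 15
`total` takes the values: 0 → 1 → 2 → 3

Answer: 3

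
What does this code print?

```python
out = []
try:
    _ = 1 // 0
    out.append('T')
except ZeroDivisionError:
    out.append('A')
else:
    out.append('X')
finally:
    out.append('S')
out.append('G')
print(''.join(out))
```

Execution trace: 'A' (except ZeroDivisionError) → 'S' (finally) → 'G' (after the try/except). Output: ASG

Answer: ASG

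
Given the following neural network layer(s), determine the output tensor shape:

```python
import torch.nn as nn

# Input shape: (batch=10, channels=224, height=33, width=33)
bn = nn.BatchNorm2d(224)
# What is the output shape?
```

Input: (10, 224, 33, 33) -> Output: (10, 224, 33, 33)

Answer: (10, 224, 33, 33)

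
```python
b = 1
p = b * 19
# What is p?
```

Trace:
`b = 1` → b = 1
`p = b * 19` → p = 19
So p = 19

Answer: 19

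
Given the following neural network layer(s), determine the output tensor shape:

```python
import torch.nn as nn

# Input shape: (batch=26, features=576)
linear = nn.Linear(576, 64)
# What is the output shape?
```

Input: (26, 576) -> Output: (26, 64)

Answer: (26, 64)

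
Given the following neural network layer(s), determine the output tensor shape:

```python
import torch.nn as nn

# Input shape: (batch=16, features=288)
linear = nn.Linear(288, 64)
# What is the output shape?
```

Input: (16, 288) -> Output: (16, 64)

Answer: (16, 64)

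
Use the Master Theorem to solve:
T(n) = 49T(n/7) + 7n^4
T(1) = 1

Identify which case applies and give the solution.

a=49, b=7, f(n)=7n^4. log_7(49) = 2. Since c=4 > 2 and the regularity condition holds (49(n/7)^4 = (49/7^4)n^4 with 49/7^4 < 1), Case 3 applies: T(n) = Θ(f(n)) = O(n^4).

Answer: O(n^4) - Case 3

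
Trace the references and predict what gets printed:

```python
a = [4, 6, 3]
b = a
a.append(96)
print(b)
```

Key concept: basic list aliasing.
Step by step:
`a = [4, 6, 3]` → a = [4, 6, 3]
`b = a` → b = [4, 6, 3] (same object as a)
`a.append(96)` → a = [4, 6, 3, 96] (same object as b); b = [4, 6, 3, 96] (same object as a)
`print(b)` → prints [4, 6, 3, 96]

Answer: [4, 6, 3, 96]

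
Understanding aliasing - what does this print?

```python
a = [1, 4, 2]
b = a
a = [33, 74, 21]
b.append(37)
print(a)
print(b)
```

Key concept: rebinding vs mutation: a is rebound to a new list, b still points at the original.
Step by step:
`a = [1, 4, 2]` → a = [1, 4, 2]
`b = a` → b = [1, 4, 2] (same object as a)
`a = [33, 74, 21]` → a = [33, 74, 21]
`b.append(37)` → b = [1, 4, 2, 37]
`print(a)` → prints [33, 74, 21]
`print(b)` → prints [1, 4, 2, 37]

Answer:
[33, 74, 21]
[1, 4, 2, 37]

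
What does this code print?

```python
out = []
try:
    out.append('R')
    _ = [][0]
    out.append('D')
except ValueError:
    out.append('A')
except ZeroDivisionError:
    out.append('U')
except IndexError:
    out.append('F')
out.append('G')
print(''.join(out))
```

Execution trace: 'R' (try body) → 'F' (except IndexError) → 'G' (after the try/except). Output: RFG

Answer: RFG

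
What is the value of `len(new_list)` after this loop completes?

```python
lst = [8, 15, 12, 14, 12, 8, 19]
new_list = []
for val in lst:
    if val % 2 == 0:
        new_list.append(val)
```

Count even numbers in [8, 15, 12, 14, 12, 8, 19]
`new_list` takes the values: [] → [8] → [8, 12] → [8, 12, 14] → [8, 12, 14, 12] → [8, 12, 14, 12, 8]
So `len(new_list)` = 5

Answer: 5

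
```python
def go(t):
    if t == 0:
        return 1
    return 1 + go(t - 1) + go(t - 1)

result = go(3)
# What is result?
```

go(t) = 1 + 2·go(t-1), go(0)=1. Closed form: (1+1)·2^3 - 1 = 15.

Answer: 15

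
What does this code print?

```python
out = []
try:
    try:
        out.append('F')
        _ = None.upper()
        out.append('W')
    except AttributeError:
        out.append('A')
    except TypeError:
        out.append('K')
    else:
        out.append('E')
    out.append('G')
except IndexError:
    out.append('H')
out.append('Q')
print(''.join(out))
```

Execution trace: 'F' (inner try body) → 'A' (inner except AttributeError) → 'G' (try body, no exception) → 'Q' (after the try/except). Output: FAGQ

Answer: FAGQ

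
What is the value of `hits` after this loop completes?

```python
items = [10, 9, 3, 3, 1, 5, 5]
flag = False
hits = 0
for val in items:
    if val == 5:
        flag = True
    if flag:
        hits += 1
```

Count elements after first 5 in [10, 9, 3, 3, 1, 5, 5]
`hits` takes the values: 0 → 1 → 2

Answer: 2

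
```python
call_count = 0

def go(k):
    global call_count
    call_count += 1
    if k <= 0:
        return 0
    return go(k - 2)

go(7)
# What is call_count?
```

Linear recursion stepping by 2: 5 calls from k=7 down to ≤0.

Answer: 5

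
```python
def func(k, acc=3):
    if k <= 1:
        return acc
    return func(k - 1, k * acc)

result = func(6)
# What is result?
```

Accumulator trace (n, acc): (6, 3) -> (5, 18) -> (4, 90) -> (3, 360) -> (2, 1080) -> (1, 2160) -> return 2160

Answer: 2160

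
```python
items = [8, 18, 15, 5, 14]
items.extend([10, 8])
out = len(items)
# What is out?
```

Trace:
`items = [8, 18, 15, 5, 14]` → items = [8, 18, 15, 5, 14]
`items.extend([10, 8])` → items = [8, 18, 15, 5, 14, 10, 8]
`out = len(items)` → out = 7
So out = 7

Answer: 7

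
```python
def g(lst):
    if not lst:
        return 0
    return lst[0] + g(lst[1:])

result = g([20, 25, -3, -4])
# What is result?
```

20 + 25 + (-3) + (-4) + 0 = 38

Answer: 38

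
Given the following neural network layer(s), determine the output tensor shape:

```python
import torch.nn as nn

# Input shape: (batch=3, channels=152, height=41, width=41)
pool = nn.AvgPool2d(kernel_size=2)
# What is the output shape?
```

Input: (3, 152, 41, 41) -> Output: (3, 152, 20, 20)

Answer: (3, 152, 20, 20)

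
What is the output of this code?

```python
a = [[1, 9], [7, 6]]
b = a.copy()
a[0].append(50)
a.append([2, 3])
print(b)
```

Key concept: shallow copy with nested lists.
Step by step:
`a = [[1, 9], [7, 6]]` → a = [[1, 9], [7, 6]]
`b = a.copy()` → b = [[1, 9], [7, 6]]
`a[0].append(50)` → a = [[1, 9, 50], [7, 6]]; b = [[1, 9, 50], [7, 6]]
`a.append([2, 3])` → a = [[1, 9, 50], [7, 6], [2, 3]]
`print(b)` → prints [[1, 9, 50], [7, 6]]

Answer: [[1, 9, 50], [7, 6]]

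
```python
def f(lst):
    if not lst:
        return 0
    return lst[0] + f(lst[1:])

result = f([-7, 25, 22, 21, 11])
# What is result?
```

(-7) + 25 + 22 + 21 + 11 + 0 = 72

Answer: 72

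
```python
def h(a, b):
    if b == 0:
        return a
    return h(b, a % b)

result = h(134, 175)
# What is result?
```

h(134, 175) -> h(175, 134) -> h(134, 41) -> h(41, 11) -> h(11, 8) -> h(8, 3) -> h(3, 2) -> h(2, 1) -> h(1, 0) -> 1

Answer: 1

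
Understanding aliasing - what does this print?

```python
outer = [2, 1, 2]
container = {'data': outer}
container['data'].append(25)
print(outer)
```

Key concept: dict holds reference to list.
Step by step:
`outer = [2, 1, 2]` → outer = [2, 1, 2]
`container = {'data': outer}` → container = {'data': [2, 1, 2]}
`container['data'].append(25)` → outer = [2, 1, 2, 25]; container = {'data': [2, 1, 2, 25]}
`print(outer)` → prints [2, 1, 2, 25]

Answer: [2, 1, 2, 25]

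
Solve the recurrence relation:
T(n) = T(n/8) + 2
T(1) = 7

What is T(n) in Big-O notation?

Each step divides n by 8 and adds 2. After log_8(n) steps we reach T(1)=7. So T(n) = 2·log_8(n) + 7 = O(log n).

Answer: O(log n)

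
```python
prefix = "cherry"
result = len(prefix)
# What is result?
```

Trace:
`prefix = "cherry"` → prefix = 'cherry'
`result = len(prefix)` → result = 6
So result = 6

Answer: 6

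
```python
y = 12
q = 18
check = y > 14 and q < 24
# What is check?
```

Trace:
`y = 12` → y = 12
`q = 18` → q = 18
`check = y > 14 and q < 24` → check = False
So check = False

Answer: False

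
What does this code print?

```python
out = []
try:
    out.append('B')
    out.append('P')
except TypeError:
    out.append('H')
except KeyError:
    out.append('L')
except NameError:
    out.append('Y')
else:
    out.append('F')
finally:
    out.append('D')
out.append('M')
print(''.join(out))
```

Execution trace: 'B' (try body) → 'P' (try body, no exception) → 'F' (else) → 'D' (finally) → 'M' (after the try/except). Output: BPFDM

Answer: BPFDM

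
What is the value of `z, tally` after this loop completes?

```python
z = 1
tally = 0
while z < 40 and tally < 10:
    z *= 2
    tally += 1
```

Double until >= 40 or 10 iterations
`z, tally` takes the values: (1, 0) → (2, 0) → (2, 1) → (4, 1) → (4, 2) → (8, 2) → (8, 3) → (16, 3) → (16, 4) → (32, 4) → (32, 5) → (64, 5) → (64, 6)

Answer: 64, 6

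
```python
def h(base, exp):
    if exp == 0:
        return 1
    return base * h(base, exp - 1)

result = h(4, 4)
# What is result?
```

h(4, 4) = 4 * 4 * 4 * 4 = 256

Answer: 256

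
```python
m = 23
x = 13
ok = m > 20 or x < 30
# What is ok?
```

Trace:
`m = 23` → m = 23
`x = 13` → x = 13
`ok = m > 20 or x < 30` → ok = True
So ok = True

Answer: True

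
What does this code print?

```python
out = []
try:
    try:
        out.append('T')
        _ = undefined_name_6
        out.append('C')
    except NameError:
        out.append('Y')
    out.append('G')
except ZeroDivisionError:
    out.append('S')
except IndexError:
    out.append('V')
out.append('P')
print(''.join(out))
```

Execution trace: 'T' (inner try body) → 'Y' (inner except NameError) → 'G' (try body, no exception) → 'P' (after the try/except). Output: TYGP

Answer: TYGP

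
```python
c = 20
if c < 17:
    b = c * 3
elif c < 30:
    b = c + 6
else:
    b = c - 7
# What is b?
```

Trace:
`c = 20` → c = 20
`if c < 17: ...` → c < 17 is False, c < 30 is True → b = 26
So b = 26

Answer: 26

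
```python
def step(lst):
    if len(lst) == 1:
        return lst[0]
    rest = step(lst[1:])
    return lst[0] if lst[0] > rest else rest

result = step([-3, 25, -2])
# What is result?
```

Recursive max over [-3, 25, -2] = 25

Answer: 25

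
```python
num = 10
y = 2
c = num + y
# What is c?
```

Trace:
`num = 10` → num = 10
`y = 2` → y = 2
`c = num + y` → c = 12
So c = 12

Answer: 12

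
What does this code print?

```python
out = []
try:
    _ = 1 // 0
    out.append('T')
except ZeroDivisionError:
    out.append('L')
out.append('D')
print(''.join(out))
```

Execution trace: 'L' (except ZeroDivisionError) → 'D' (after the try/except). Output: LD

Answer: LD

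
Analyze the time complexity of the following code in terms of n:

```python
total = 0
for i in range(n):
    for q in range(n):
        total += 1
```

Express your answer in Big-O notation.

Each loop level contributes: n × n. Multiplying the contributions gives O(n^2).

Answer: O(n^2)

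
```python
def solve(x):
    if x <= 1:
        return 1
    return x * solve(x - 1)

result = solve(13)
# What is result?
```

solve(13) = 13 * 12 * 11 * 10 * 9 * 8 * 7 * 6 * 5 * 4 * 3 * 2 * 1 = 6227020800

Answer: 6227020800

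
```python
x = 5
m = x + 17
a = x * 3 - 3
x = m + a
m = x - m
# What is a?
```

Trace:
`x = 5` → x = 5
`m = x + 17` → m = 22
`a = x * 3 - 3` → a = 12
`x = m + a` → x = 34
`m = x - m` → m = 12
So a = 12

Answer: 12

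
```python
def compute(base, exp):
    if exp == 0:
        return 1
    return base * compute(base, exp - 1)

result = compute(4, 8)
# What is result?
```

compute(4, 8) = 4 * 4 * 4 * 4 * 4 * 4 * 4 * 4 = 65536

Answer: 65536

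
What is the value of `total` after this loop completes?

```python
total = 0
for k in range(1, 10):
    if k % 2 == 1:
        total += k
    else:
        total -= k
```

Add odd, subtract even
`total` takes the values: 0 → 1 → -1 → 2 → -2 → 3 → -3 → 4 → -4 → 5

Answer: 5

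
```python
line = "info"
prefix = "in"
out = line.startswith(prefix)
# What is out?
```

Trace:
`line = "info"` → line = 'info'
`prefix = "in"` → prefix = 'in'
`out = line.startswith(prefix)` → out = True
So out = True

Answer: True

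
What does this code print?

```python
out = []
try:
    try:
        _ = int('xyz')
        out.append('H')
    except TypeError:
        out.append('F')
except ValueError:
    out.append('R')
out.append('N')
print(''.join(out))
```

Execution trace: 'R' (outer except ValueError) → 'N' (after the try/except). Output: RN

Answer: RN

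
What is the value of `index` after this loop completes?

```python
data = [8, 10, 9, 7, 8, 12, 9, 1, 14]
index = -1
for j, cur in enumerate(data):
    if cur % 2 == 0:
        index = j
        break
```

First even number index in [8, 10, 9, 7, 8, 12, 9, 1, 14]
`index` takes the values: -1 → 0

Answer: 0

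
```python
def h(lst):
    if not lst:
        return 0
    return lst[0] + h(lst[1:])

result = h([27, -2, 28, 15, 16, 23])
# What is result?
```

27 + (-2) + 28 + 15 + 16 + 23 + 0 = 107

Answer: 107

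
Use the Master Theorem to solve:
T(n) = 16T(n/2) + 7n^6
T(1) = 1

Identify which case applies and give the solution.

a=16, b=2, f(n)=7n^6. log_2(16) = 4. Since c=6 > 4 and the regularity condition holds (16(n/2)^6 = (16/2^6)n^6 with 16/2^6 < 1), Case 3 applies: T(n) = Θ(f(n)) = O(n^6).

Answer: O(n^6) - Case 3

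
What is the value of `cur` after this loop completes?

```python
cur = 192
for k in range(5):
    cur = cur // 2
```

Halve 5 times: 192 // 2^5 = 6
`cur` takes the values: 192 → 96 → 48 → 24 → 12 → 6

Answer: 6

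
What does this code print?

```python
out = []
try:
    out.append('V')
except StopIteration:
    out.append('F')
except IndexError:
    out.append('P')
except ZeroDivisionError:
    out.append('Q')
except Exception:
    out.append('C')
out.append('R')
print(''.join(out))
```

Execution trace: 'V' (try body, no exception) → 'R' (after the try/except). Output: VR

Answer: VR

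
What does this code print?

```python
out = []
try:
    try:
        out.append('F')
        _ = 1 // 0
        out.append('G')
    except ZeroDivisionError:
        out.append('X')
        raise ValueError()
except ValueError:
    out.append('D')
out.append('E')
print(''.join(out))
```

Execution trace: 'F' (inner try body) → 'X' (inner except ZeroDivisionError) → 'D' (outer except ValueError) → 'E' (after the try/except). Output: FXDE

Answer: FXDE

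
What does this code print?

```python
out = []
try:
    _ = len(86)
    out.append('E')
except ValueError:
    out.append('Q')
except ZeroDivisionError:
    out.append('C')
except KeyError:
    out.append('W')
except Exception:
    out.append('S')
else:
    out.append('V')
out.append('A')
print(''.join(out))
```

Execution trace: 'S' (except Exception) → 'A' (after the try/except). Output: SA

Answer: SA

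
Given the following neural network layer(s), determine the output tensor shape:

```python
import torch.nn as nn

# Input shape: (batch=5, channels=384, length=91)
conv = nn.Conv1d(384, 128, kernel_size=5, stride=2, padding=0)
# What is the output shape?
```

Input: (5, 384, 91) -> Output: (5, 128, 44)

Answer: (5, 128, 44)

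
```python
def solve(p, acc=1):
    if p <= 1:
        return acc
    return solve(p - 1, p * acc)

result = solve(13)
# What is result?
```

Accumulator trace (n, acc): (13, 1) -> (12, 13) -> (11, 156) -> (10, 1716) -> (9, 17160) -> (8, 154440) -> (7, 1235520) -> (6, 8648640) -> (5, 51891840) -> (4, 259459200) -> (3, 1037836800) -> (2, 3113510400) -> (1, 6227020800) -> return 6227020800

Answer: 6227020800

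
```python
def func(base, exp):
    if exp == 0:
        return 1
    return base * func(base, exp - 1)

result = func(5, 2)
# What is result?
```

func(5, 2) = 5 * 5 = 25

Answer: 25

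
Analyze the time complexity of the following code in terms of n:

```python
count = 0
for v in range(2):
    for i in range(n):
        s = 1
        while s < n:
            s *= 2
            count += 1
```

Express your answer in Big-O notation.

Each loop level contributes: 1 × n × log n. Multiplying the contributions gives O(n log n).

Answer: O(n log n)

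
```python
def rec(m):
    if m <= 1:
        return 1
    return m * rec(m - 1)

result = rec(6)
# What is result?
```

rec(6) = 6 * 5 * 4 * 3 * 2 * 1 = 720

Answer: 720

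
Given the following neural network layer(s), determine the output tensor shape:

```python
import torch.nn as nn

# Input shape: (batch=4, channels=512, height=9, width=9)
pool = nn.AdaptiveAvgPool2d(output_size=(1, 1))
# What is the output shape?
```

Input: (4, 512, 9, 9) -> Output: (4, 512, 1, 1)

Answer: (4, 512, 1, 1)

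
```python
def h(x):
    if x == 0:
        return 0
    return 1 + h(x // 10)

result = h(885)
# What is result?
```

Count of digits of 885: 3

Answer: 3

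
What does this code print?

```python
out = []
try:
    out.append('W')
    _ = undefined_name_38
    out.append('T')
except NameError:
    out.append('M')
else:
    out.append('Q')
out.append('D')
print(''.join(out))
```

Execution trace: 'W' (try body) → 'M' (except NameError) → 'D' (after the try/except). Output: WMD

Answer: WMD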